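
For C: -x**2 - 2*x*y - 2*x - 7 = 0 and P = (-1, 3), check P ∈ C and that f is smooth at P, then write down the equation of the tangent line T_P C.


Tangent line at P: -6*x + 2*y - 12 = 0.

Step 1: f(-1, 3) = 0, so P lies on C.
Step 2: partial derivatives
  f_x(x, y) = -2*x - 2*y - 2, f_y(x, y) = -2*x.
  f_x(P) = -6, f_y(P) = 2 (gradient nonzero, so P is smooth).
Step 3: tangent line at P: -6·(x − -1) + 2·(y − 3) = 0.
Expanding: -6*x + 2*y - 12 = 0.


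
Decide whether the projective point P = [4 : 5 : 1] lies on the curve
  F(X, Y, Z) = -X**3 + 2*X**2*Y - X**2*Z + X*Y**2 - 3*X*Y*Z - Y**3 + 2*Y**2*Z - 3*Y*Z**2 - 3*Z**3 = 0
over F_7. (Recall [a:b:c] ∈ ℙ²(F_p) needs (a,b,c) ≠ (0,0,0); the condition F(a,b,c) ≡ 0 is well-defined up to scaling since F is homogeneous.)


F(4,5,1) ≡ 6 (mod 7); P is NOT on the curve.

Evaluate F(4, 5, 1) term-by-term (mod 7).
  -X**3 ↦ -1·64·1·1 = -64
  2*X**2*Y ↦ 2·16·5·1 = 160
  -X**2*Z ↦ -1·16·1·1 = -16
  X*Y**2 ↦ 1·4·25·1 = 100
  -3*X*Y*Z ↦ -3·4·5·1 = -60
  -Y**3 ↦ -1·1·125·1 = -125
  2*Y**2*Z ↦ 2·1·25·1 = 50
  -3*Y*Z**2 ↦ -3·1·5·1 = -15
  -3*Z**3 ↦ -3·1·1·1 = -3
Sum: F(4, 5, 1) = (-64) + (160) + (-16) + (100) + (-60) + (-125) + (50) + (-15) + (-3) = 27.
Reducing mod 7: 27 ≡ 6 (mod 7).
Since F(a, b, c) ≡ 6 ≠ 0 (mod 7), P does NOT lie on the curve.


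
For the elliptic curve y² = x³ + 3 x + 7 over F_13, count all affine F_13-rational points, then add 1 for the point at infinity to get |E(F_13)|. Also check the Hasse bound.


Affine points = {(3, 2), (3, 11), (5, 2), (5, 11), (8, 6), (8, 7), (9, 3), (9, 10), (10, 6), (10, 7), (12, 4), (12, 9)}; affine count = 12; |E(F_13)| = 13.

Discriminant check: Δ ∝ 4a³ + 27b² = 4·3³ + 27·7² = 4·27 + 27·49 ≡ 1 (mod 13). Nonzero ⇒ E is nonsingular.
For each x ∈ F_13, compute rhs = x³ + 3·x + 7 mod 13, then count y ∈ F_13 with y² ≡ rhs.
  x = 0: rhs = 7, matching y values: none (0 points).
  x = 1: rhs = 11, matching y values: none (0 points).
  x = 2: rhs = 8, matching y values: none (0 points).
  x = 3: rhs = 4, matching y values: 2, 11 (2 points).
  x = 4: rhs = 5, matching y values: none (0 points).
  x = 5: rhs = 4, matching y values: 2, 11 (2 points).
  x = 6: rhs = 7, matching y values: none (0 points).
  x = 7: rhs = 7, matching y values: none (0 points).
  x = 8: rhs = 10, matching y values: 6, 7 (2 points).
  x = 9: rhs = 9, matching y values: 3, 10 (2 points).
  x = 10: rhs = 10, matching y values: 6, 7 (2 points).
  x = 11: rhs = 6, matching y values: none (0 points).
  x = 12: rhs = 3, matching y values: 4, 9 (2 points).
Total affine count: 12.
Full point count |E(F_13)| = 12 + 1 = 13.
Hasse bound: |13 − (13+1)| = |-1| = 1 ≤ 2√13 ≈ 7.2111 ✓.


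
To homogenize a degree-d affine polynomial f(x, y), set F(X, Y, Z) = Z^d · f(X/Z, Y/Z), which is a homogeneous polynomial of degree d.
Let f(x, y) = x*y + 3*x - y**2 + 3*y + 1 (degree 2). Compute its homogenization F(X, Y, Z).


F(X, Y, Z) = X*Y + 3*X*Z - Y**2 + 3*Y*Z + Z**2

deg(f) = 2.
Substitute x = X/Z, y = Y/Z into f, then multiply by Z^2.
  monomial 1·x^1·y^1 ↦ 1·X^1·Y^1·Z^0.
  monomial 3·x^1·y^0 ↦ 3·X^1·Y^0·Z^1.
  monomial -1·x^0·y^2 ↦ -1·X^0·Y^2·Z^0.
  monomial 3·x^0·y^1 ↦ 3·X^0·Y^1·Z^1.
  monomial 1·x^0·y^0 ↦ 1·X^0·Y^0·Z^2.
Collecting: F(X, Y, Z) = X*Y + 3*X*Z - Y**2 + 3*Y*Z + Z**2.


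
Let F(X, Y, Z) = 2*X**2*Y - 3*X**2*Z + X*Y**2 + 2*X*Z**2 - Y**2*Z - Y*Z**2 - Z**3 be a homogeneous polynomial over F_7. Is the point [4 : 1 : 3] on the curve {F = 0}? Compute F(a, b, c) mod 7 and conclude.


F(4,1,3) ≡ 2 (mod 7); P is NOT on the curve.

Evaluate F(4, 1, 3) term-by-term (mod 7).
  2*X**2*Y ↦ 2·16·1·1 = 32
  -3*X**2*Z ↦ -3·16·1·3 = -144
  X*Y**2 ↦ 1·4·1·1 = 4
  2*X*Z**2 ↦ 2·4·1·9 = 72
  -Y**2*Z ↦ -1·1·1·3 = -3
  -Y*Z**2 ↦ -1·1·1·9 = -9
  -Z**3 ↦ -1·1·1·27 = -27
Sum: F(4, 1, 3) = (32) + (-144) + (4) + (72) + (-3) + (-9) + (-27) = -75.
Reducing mod 7: -75 ≡ 2 (mod 7).
Since F(a, b, c) ≡ 2 ≠ 0 (mod 7), P does NOT lie on the curve.


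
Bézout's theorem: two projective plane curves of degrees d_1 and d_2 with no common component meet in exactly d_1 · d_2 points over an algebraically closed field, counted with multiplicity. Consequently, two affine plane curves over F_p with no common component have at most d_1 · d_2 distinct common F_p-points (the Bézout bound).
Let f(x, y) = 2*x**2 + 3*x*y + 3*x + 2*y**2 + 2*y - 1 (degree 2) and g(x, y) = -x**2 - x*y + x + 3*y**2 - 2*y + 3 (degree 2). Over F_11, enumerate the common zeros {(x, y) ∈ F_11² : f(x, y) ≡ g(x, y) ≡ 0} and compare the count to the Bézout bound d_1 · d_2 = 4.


Common zeros: {(0, 2), (2, 4)}; count = 2; Bézout bound = 4.

deg(f) = 2, deg(g) = 2, so Bézout bound = 4.
Scan x ∈ F_11. For each x, list the y ∈ F_11 with f(x, y) ≡ 0 and those with g(x, y) ≡ 0 (mod 11); the common zeros in that column are the intersection.
  x = 0: f ≡ 0 at y ∈ {2, 8}; g ≡ 0 at y ∈ {2, 6}; common: {2}.
  x = 1: f ≡ 0 at y ∈ {1, 2}; g ≡ 0 at y ∈ ∅; common: ∅.
  x = 2: f ≡ 0 at y ∈ {3, 4}; g ≡ 0 at y ∈ {1, 4}; common: {4}.
  x = 3: f ≡ 0 at y ∈ {3, 8}; g ≡ 0 at y ∈ ∅; common: ∅.
  x = 4: f ≡ 0 at y ∈ ∅; g ≡ 0 at y ∈ {3, 10}; common: ∅.
  x = 5: f ≡ 0 at y ∈ ∅; g ≡ 0 at y ∈ {3}; common: ∅.
  x = 6: f ≡ 0 at y ∈ ∅; g ≡ 0 at y ∈ {4, 6}; common: ∅.
  x = 7: f ≡ 0 at y ∈ {1, 4}; g ≡ 0 at y ∈ ∅; common: ∅.
  x = 8: f ≡ 0 at y ∈ ∅; g ≡ 0 at y ∈ ∅; common: ∅.
  x = 9: f ≡ 0 at y ∈ ∅; g ≡ 0 at y ∈ {1, 10}; common: ∅.
  x = 10: f ≡ 0 at y ∈ ∅; g ≡ 0 at y ∈ {2}; common: ∅.
Collecting: common zeros = {(0, 2), (2, 4)}, so the count is 2.
Comparison with the Bézout bound: 2 ≤ 4 = deg(f)·deg(g), as expected for curves with no common component (the affine F_11-count falls short of the bound because intersections may lie at infinity, over extension fields, or carry multiplicity).


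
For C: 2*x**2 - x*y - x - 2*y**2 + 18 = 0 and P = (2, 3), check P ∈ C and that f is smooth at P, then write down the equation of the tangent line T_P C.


Tangent line at P: 4*x - 14*y + 34 = 0.

Step 1: f(2, 3) = 0, so P lies on C.
Step 2: partial derivatives
  f_x(x, y) = 4*x - y - 1, f_y(x, y) = -x - 4*y.
  f_x(P) = 4, f_y(P) = -14 (gradient nonzero, so P is smooth).
Step 3: tangent line at P: 4·(x − 2) + -14·(y − 3) = 0.
Expanding: 4*x - 14*y + 34 = 0.


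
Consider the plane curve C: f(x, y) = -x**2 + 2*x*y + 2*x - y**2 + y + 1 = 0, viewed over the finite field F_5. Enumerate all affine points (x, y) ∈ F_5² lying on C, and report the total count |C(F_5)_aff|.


Affine F_5-points: {(0, 3), (2, 1), (2, 4), (3, 3), (3, 4)}; count = 5.

For each of the 25 pairs (x, y) ∈ F_5², evaluate f(x, y) mod 5. Record the zeros.
  x = 0: [0↦1, 1↦1, 2↦4, 3↦0, 4↦4]  zeros at y ∈ {3}
  x = 1: [0↦2, 1↦4, 2↦4, 3↦2, 4↦3]  zeros at y ∈ ∅
  x = 2: [0↦1, 1↦0, 2↦2, 3↦2, 4↦0]  zeros at y ∈ {1, 4}
  x = 3: [0↦3, 1↦4, 2↦3, 3↦0, 4↦0]  zeros at y ∈ {3, 4}
  x = 4: [0↦3, 1↦1, 2↦2, 3↦1, 4↦3]  zeros at y ∈ ∅
Collecting zeros: affine points = {(0, 3), (2, 1), (2, 4), (3, 3), (3, 4)}.
Total count |C(F_5)_aff| = 5.


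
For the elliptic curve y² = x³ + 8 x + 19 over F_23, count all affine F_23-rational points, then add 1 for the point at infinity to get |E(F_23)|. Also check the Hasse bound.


Affine points = {(3, 1), (3, 22), (4, 0), (5, 0), (7, 2), (7, 21), (10, 8), (10, 15), (11, 9), (11, 14), (12, 7), (12, 16), (14, 0), (15, 8), (15, 15), (17, 10), (17, 13), (21, 8), (21, 15)}; affine count = 19; |E(F_23)| = 20.

Discriminant check: Δ ∝ 4a³ + 27b² = 4·8³ + 27·19² = 4·512 + 27·361 ≡ 19 (mod 23). Nonzero ⇒ E is nonsingular.
For each x ∈ F_23, compute rhs = x³ + 8·x + 19 mod 23, then count y ∈ F_23 with y² ≡ rhs.
  x = 0: rhs = 19, matching y values: none (0 points).
  x = 1: rhs = 5, matching y values: none (0 points).
  x = 2: rhs = 20, matching y values: none (0 points).
  x = 3: rhs = 1, matching y values: 1, 22 (2 points).
  x = 4: rhs = 0, matching y values: 0 (1 points).
  x = 5: rhs = 0, matching y values: 0 (1 points).
  x = 6: rhs = 7, matching y values: none (0 points).
  x = 7: rhs = 4, matching y values: 2, 21 (2 points).
  x = 8: rhs = 20, matching y values: none (0 points).
  x = 9: rhs = 15, matching y values: none (0 points).
  x = 10: rhs = 18, matching y values: 8, 15 (2 points).
  x = 11: rhs = 12, matching y values: 9, 14 (2 points).
  x = 12: rhs = 3, matching y values: 7, 16 (2 points).
  x = 13: rhs = 20, matching y values: none (0 points).
  x = 14: rhs = 0, matching y values: 0 (1 points).
  x = 15: rhs = 18, matching y values: 8, 15 (2 points).
  x = 16: rhs = 11, matching y values: none (0 points).
  x = 17: rhs = 8, matching y values: 10, 13 (2 points).
  x = 18: rhs = 15, matching y values: none (0 points).
  x = 19: rhs = 15, matching y values: none (0 points).
  x = 20: rhs = 14, matching y values: none (0 points).
  x = 21: rhs = 18, matching y values: 8, 15 (2 points).
  x = 22: rhs = 10, matching y values: none (0 points).
Total affine count: 19.
Full point count |E(F_23)| = 19 + 1 = 20.
Hasse bound: |20 − (23+1)| = |-4| = 4 ≤ 2√23 ≈ 9.5917 ✓.


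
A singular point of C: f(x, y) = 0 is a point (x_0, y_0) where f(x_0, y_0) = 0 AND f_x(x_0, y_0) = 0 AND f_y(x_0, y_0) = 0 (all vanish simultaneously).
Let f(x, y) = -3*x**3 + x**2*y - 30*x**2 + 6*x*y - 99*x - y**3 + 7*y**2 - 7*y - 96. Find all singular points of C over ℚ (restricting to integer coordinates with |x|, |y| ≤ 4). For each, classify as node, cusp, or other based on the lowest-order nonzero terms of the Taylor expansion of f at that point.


Singular points: {(-3, 2)}; classification: node.

Compute partial derivatives:
  f_x = -9*x**2 + 2*x*y - 60*x + 6*y - 99.
  f_y = x**2 + 6*x - 3*y**2 + 14*y - 7.
Scan x_0 ∈ {−4, ..., 4}. For each x_0, f_y(x_0, y) is a polynomial in y; find its integer roots y ∈ {−4, ..., 4}, then test f_x and f at those candidates.
  x = -4: f_y(-4, y) = -3*y**2 + 14*y - 15; vanishes at y ∈ {3}. (-4, 3): f_x = -9 ≠ 0.
  x = -3: f_y(-3, y) = -3*y**2 + 14*y - 16; vanishes at y ∈ {2}. (-3, 2): f_x = 0, f = 0 — SINGULAR.
  x = -2: f_y(-2, y) = -3*y**2 + 14*y - 15; vanishes at y ∈ {3}. (-2, 3): f_x = -9 ≠ 0.
  x = -1: f_y(-1, y) = -3*y**2 + 14*y - 12; no integer root y with |y| ≤ 4.
  x = 0: f_y(0, y) = -3*y**2 + 14*y - 7; no integer root y with |y| ≤ 4.
  x = 1: f_y(1, y) = -3*y**2 + 14*y; vanishes at y ∈ {0}. (1, 0): f_x = -168 ≠ 0.
  x = 2: f_y(2, y) = -3*y**2 + 14*y + 9; no integer root y with |y| ≤ 4.
  x = 3: f_y(3, y) = -3*y**2 + 14*y + 20; no integer root y with |y| ≤ 4.
  x = 4: f_y(4, y) = -3*y**2 + 14*y + 33; no integer root y with |y| ≤ 4.
Only singular point on the grid: (-3, 2).
Classify: substitute x = -3 + u, y = 2 + v and expand: f = -3*u**3 + u**2*v - u**2 - v**3 + v**2.
No constant or linear terms (consistent with a singular point). Quadratic part: -u**2 + v**2. Cubic part: -3*u**3 + u**2*v - v**3.
The quadratic part v**2 - u**2 = (v − u)(v + u) splits into two distinct linear factors, so there are two distinct tangent lines y − 2 = ±(x − -3) — this is a node (ordinary double point).
Classification: node.


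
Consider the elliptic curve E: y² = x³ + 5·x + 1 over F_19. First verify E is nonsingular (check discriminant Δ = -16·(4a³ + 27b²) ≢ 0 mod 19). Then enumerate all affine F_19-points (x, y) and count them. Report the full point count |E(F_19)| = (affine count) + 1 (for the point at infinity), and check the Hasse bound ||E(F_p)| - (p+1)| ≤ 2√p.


Affine points = {(0, 1), (0, 18), (1, 8), (1, 11), (2, 0), (3, 9), (3, 10), (4, 3), (4, 16), (6, 0), (10, 5), (10, 14), (11, 0), (16, 4), (16, 15)}; affine count = 15; |E(F_19)| = 16.

Discriminant check: Δ ∝ 4a³ + 27b² = 4·5³ + 27·1² = 4·125 + 27·1 ≡ 14 (mod 19). Nonzero ⇒ E is nonsingular.
For each x ∈ F_19, compute rhs = x³ + 5·x + 1 mod 19, then count y ∈ F_19 with y² ≡ rhs.
  x = 0: rhs = 1, matching y values: 1, 18 (2 points).
  x = 1: rhs = 7, matching y values: 8, 11 (2 points).
  x = 2: rhs = 0, matching y values: 0 (1 points).
  x = 3: rhs = 5, matching y values: 9, 10 (2 points).
  x = 4: rhs = 9, matching y values: 3, 16 (2 points).
  x = 5: rhs = 18, matching y values: none (0 points).
  x = 6: rhs = 0, matching y values: 0 (1 points).
  x = 7: rhs = 18, matching y values: none (0 points).
  x = 8: rhs = 2, matching y values: none (0 points).
  x = 9: rhs = 15, matching y values: none (0 points).
  x = 10: rhs = 6, matching y values: 5, 14 (2 points).
  x = 11: rhs = 0, matching y values: 0 (1 points).
  x = 12: rhs = 3, matching y values: none (0 points).
  x = 13: rhs = 2, matching y values: none (0 points).
  x = 14: rhs = 3, matching y values: none (0 points).
  x = 15: rhs = 12, matching y values: none (0 points).
  x = 16: rhs = 16, matching y values: 4, 15 (2 points).
  x = 17: rhs = 2, matching y values: none (0 points).
  x = 18: rhs = 14, matching y values: none (0 points).
Total affine count: 15.
Full point count |E(F_19)| = 15 + 1 = 16.
Hasse bound: |16 − (19+1)| = |-4| = 4 ≤ 2√19 ≈ 8.7178 ✓.


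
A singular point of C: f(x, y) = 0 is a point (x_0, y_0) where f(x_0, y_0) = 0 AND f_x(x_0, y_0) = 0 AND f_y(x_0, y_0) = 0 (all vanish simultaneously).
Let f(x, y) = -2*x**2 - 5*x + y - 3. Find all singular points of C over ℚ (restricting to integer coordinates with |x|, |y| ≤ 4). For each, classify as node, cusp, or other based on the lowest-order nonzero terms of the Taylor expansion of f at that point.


No singular points in the scanned grid; C is smooth there.

Compute partial derivatives:
  f_x = -4*x - 5.
  f_y = 1.
f_y = 1 is a nonzero constant, so f_y never vanishes: no point (x, y) can satisfy f = f_x = f_y = 0. In particular no (x, y) ∈ {−4, ..., 4}² is singular; the curve is smooth.


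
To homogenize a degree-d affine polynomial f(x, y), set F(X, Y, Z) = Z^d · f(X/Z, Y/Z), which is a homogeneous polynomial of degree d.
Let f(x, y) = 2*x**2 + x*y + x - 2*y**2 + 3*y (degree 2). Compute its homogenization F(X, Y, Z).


F(X, Y, Z) = 2*X**2 + X*Y + X*Z - 2*Y**2 + 3*Y*Z

deg(f) = 2.
Substitute x = X/Z, y = Y/Z into f, then multiply by Z^2.
  monomial 2·x^2·y^0 ↦ 2·X^2·Y^0·Z^0.
  monomial 1·x^1·y^1 ↦ 1·X^1·Y^1·Z^0.
  monomial 1·x^1·y^0 ↦ 1·X^1·Y^0·Z^1.
  monomial -2·x^0·y^2 ↦ -2·X^0·Y^2·Z^0.
  monomial 3·x^0·y^1 ↦ 3·X^0·Y^1·Z^1.
Collecting: F(X, Y, Z) = 2*X**2 + X*Y + X*Z - 2*Y**2 + 3*Y*Z.


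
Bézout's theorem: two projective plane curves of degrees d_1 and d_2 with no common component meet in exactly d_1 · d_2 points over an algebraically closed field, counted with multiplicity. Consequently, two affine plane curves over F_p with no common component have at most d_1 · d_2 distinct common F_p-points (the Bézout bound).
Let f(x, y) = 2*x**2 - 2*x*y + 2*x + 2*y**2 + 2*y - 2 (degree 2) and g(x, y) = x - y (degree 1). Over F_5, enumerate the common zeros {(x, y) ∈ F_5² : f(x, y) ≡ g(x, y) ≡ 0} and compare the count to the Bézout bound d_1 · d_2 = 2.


Common zeros: ∅; count = 0; Bézout bound = 2.

deg(f) = 2, deg(g) = 1, so Bézout bound = 2.
Scan x ∈ F_5. For each x, list the y ∈ F_5 with f(x, y) ≡ 0 and those with g(x, y) ≡ 0 (mod 5); the common zeros in that column are the intersection.
  x = 0: f ≡ 0 at y ∈ {2}; g ≡ 0 at y ∈ {0}; common: ∅.
  x = 1: f ≡ 0 at y ∈ {2, 3}; g ≡ 0 at y ∈ {1}; common: ∅.
  x = 2: f ≡ 0 at y ∈ {0, 1}; g ≡ 0 at y ∈ {2}; common: ∅.
  x = 3: f ≡ 0 at y ∈ {1}; g ≡ 0 at y ∈ {3}; common: ∅.
  x = 4: f ≡ 0 at y ∈ ∅; g ≡ 0 at y ∈ {4}; common: ∅.
Collecting: common zeros = ∅, so the count is 0.
Comparison with the Bézout bound: 0 ≤ 2 = deg(f)·deg(g), as expected for curves with no common component (the affine F_5-count falls short of the bound because intersections may lie at infinity, over extension fields, or carry multiplicity).


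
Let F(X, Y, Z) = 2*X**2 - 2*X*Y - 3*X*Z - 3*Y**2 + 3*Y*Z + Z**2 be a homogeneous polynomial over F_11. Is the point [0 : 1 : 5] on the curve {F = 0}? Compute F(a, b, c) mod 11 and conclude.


F(0,1,5) ≡ 4 (mod 11); P is NOT on the curve.

Evaluate F(0, 1, 5) term-by-term (mod 11).
  2*X**2 ↦ 2·0·1·1 = 0
  -2*X*Y ↦ -2·0·1·1 = 0
  -3*X*Z ↦ -3·0·1·5 = 0
  -3*Y**2 ↦ -3·1·1·1 = -3
  3*Y*Z ↦ 3·1·1·5 = 15
  Z**2 ↦ 1·1·1·25 = 25
Sum: F(0, 1, 5) = (0) + (0) + (0) + (-3) + (15) + (25) = 37.
Reducing mod 11: 37 ≡ 4 (mod 11).
Since F(a, b, c) ≡ 4 ≠ 0 (mod 11), P does NOT lie on the curve.


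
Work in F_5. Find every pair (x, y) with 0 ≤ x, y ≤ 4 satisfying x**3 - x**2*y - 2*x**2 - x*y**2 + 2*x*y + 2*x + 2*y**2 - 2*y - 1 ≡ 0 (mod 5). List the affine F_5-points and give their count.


Affine F_5-points: {(1, 0), (1, 1), (2, 4), (3, 2), (3, 3)}; count = 5.

For each of the 25 pairs (x, y) ∈ F_5², evaluate f(x, y) mod 5. Record the zeros.
  x = 0: [0↦4, 1↦4, 2↦3, 3↦1, 4↦3]  zeros at y ∈ ∅
  x = 1: [0↦0, 1↦0, 2↦2, 3↦1, 4↦2]  zeros at y ∈ {0, 1}
  x = 2: [0↦3, 1↦1, 2↦4, 3↦2, 4↦0]  zeros at y ∈ {4}
  x = 3: [0↦4, 1↦3, 2↦0, 3↦0, 4↦3]  zeros at y ∈ {2, 3}
  x = 4: [0↦4, 1↦2, 2↦1, 3↦1, 4↦2]  zeros at y ∈ ∅
Collecting zeros: affine points = {(1, 0), (1, 1), (2, 4), (3, 2), (3, 3)}.
Total count |C(F_5)_aff| = 5.


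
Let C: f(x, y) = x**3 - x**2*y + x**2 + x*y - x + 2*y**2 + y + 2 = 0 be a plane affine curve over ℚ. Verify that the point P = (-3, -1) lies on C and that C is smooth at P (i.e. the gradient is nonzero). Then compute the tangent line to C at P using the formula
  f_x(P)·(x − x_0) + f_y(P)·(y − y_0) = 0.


Tangent line at P: 13*x - 15*y + 24 = 0.

Step 1: f(-3, -1) = 0, so P lies on C.
Step 2: partial derivatives
  f_x(x, y) = 3*x**2 - 2*x*y + 2*x + y - 1, f_y(x, y) = -x**2 + x + 4*y + 1.
  f_x(P) = 13, f_y(P) = -15 (gradient nonzero, so P is smooth).
Step 3: tangent line at P: 13·(x − -3) + -15·(y − -1) = 0.
Expanding: 13*x - 15*y + 24 = 0.


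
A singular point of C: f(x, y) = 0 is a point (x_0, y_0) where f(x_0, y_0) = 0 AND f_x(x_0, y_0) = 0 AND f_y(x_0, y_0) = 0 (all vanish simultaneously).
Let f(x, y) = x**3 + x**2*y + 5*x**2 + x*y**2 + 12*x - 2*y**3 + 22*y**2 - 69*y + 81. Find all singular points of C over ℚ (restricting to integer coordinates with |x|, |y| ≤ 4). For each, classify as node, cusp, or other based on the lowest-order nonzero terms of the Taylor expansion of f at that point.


Singular points: {(-3, 3)}; classification: node.

Compute partial derivatives:
  f_x = 3*x**2 + 2*x*y + 10*x + y**2 + 12.
  f_y = x**2 + 2*x*y - 6*y**2 + 44*y - 69.
Scan x_0 ∈ {−4, ..., 4}. For each x_0, f_y(x_0, y) is a polynomial in y; find its integer roots y ∈ {−4, ..., 4}, then test f_x and f at those candidates.
  x = -4: f_y(-4, y) = -6*y**2 + 36*y - 53; no integer root y with |y| ≤ 4.
  x = -3: f_y(-3, y) = -6*y**2 + 38*y - 60; vanishes at y ∈ {3}. (-3, 3): f_x = 0, f = 0 — SINGULAR.
  x = -2: f_y(-2, y) = -6*y**2 + 40*y - 65; no integer root y with |y| ≤ 4.
  x = -1: f_y(-1, y) = -6*y**2 + 42*y - 68; no integer root y with |y| ≤ 4.
  x = 0: f_y(0, y) = -6*y**2 + 44*y - 69; no integer root y with |y| ≤ 4.
  x = 1: f_y(1, y) = -6*y**2 + 46*y - 68; vanishes at y ∈ {2}. (1, 2): f_x = 33 ≠ 0.
  x = 2: f_y(2, y) = -6*y**2 + 48*y - 65; no integer root y with |y| ≤ 4.
  x = 3: f_y(3, y) = -6*y**2 + 50*y - 60; no integer root y with |y| ≤ 4.
  x = 4: f_y(4, y) = -6*y**2 + 52*y - 53; no integer root y with |y| ≤ 4.
Only singular point on the grid: (-3, 3).
Classify: substitute x = -3 + u, y = 3 + v and expand: f = u**3 + u**2*v - u**2 + u*v**2 - 2*v**3 + v**2.
No constant or linear terms (consistent with a singular point). Quadratic part: -u**2 + v**2. Cubic part: u**3 + u**2*v + u*v**2 - 2*v**3.
The quadratic part v**2 - u**2 = (v − u)(v + u) splits into two distinct linear factors, so there are two distinct tangent lines y − 3 = ±(x − -3) — this is a node (ordinary double point).
Classification: node.


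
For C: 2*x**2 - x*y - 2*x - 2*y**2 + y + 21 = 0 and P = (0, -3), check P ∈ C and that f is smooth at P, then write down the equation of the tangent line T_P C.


Tangent line at P: x + 13*y + 39 = 0.

Step 1: f(0, -3) = 0, so P lies on C.
Step 2: partial derivatives
  f_x(x, y) = 4*x - y - 2, f_y(x, y) = -x - 4*y + 1.
  f_x(P) = 1, f_y(P) = 13 (gradient nonzero, so P is smooth).
Step 3: tangent line at P: 1·(x − 0) + 13·(y − -3) = 0.
Expanding: x + 13*y + 39 = 0.


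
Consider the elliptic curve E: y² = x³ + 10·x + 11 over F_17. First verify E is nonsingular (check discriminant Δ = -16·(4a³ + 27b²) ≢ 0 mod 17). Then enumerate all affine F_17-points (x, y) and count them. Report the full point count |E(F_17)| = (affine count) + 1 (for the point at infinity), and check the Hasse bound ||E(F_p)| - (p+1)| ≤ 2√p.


Affine points = {(3, 0), (4, 8), (4, 9), (5, 4), (5, 13), (6, 7), (6, 10), (7, 4), (7, 13), (8, 5), (8, 12), (13, 3), (13, 14), (15, 0), (16, 0)}; affine count = 15; |E(F_17)| = 16.

Discriminant check: Δ ∝ 4a³ + 27b² = 4·10³ + 27·11² = 4·1000 + 27·121 ≡ 8 (mod 17). Nonzero ⇒ E is nonsingular.
For each x ∈ F_17, compute rhs = x³ + 10·x + 11 mod 17, then count y ∈ F_17 with y² ≡ rhs.
  x = 0: rhs = 11, matching y values: none (0 points).
  x = 1: rhs = 5, matching y values: none (0 points).
  x = 2: rhs = 5, matching y values: none (0 points).
  x = 3: rhs = 0, matching y values: 0 (1 points).
  x = 4: rhs = 13, matching y values: 8, 9 (2 points).
  x = 5: rhs = 16, matching y values: 4, 13 (2 points).
  x = 6: rhs = 15, matching y values: 7, 10 (2 points).
  x = 7: rhs = 16, matching y values: 4, 13 (2 points).
  x = 8: rhs = 8, matching y values: 5, 12 (2 points).
  x = 9: rhs = 14, matching y values: none (0 points).
  x = 10: rhs = 6, matching y values: none (0 points).
  x = 11: rhs = 7, matching y values: none (0 points).
  x = 12: rhs = 6, matching y values: none (0 points).
  x = 13: rhs = 9, matching y values: 3, 14 (2 points).
  x = 14: rhs = 5, matching y values: none (0 points).
  x = 15: rhs = 0, matching y values: 0 (1 points).
  x = 16: rhs = 0, matching y values: 0 (1 points).
Total affine count: 15.
Full point count |E(F_17)| = 15 + 1 = 16.
Hasse bound: |16 − (17+1)| = |-2| = 2 ≤ 2√17 ≈ 8.2462 ✓.


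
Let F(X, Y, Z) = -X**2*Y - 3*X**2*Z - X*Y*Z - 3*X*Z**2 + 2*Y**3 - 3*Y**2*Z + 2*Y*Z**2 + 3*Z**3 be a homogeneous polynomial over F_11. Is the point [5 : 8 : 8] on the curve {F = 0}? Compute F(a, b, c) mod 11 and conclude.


F(5,8,8) ≡ 1 (mod 11); P is NOT on the curve.

Evaluate F(5, 8, 8) term-by-term (mod 11).
  -X**2*Y ↦ -1·25·8·1 = -200
  -3*X**2*Z ↦ -3·25·1·8 = -600
  -X*Y*Z ↦ -1·5·8·8 = -320
  -3*X*Z**2 ↦ -3·5·1·64 = -960
  2*Y**3 ↦ 2·1·512·1 = 1024
  -3*Y**2*Z ↦ -3·1·64·8 = -1536
  2*Y*Z**2 ↦ 2·1·8·64 = 1024
  3*Z**3 ↦ 3·1·1·512 = 1536
Sum: F(5, 8, 8) = (-200) + (-600) + (-320) + (-960) + (1024) + (-1536) + (1024) + (1536) = -32.
Reducing mod 11: -32 ≡ 1 (mod 11).
Since F(a, b, c) ≡ 1 ≠ 0 (mod 11), P does NOT lie on the curve.


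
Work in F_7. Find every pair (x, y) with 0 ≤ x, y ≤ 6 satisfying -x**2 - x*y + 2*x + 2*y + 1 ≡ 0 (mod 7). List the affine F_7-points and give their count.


Affine F_7-points: {(0, 3), (1, 5), (3, 5), (4, 0), (5, 0), (6, 3)}; count = 6.

For each of the 49 pairs (x, y) ∈ F_7², evaluate f(x, y) mod 7. Record the zeros.
  x = 0: [0↦1, 1↦3, 2↦5, 3↦0, 4↦2, 5↦4, 6↦6]  zeros at y ∈ {3}
  x = 1: [0↦2, 1↦3, 2↦4, 3↦5, 4↦6, 5↦0, 6↦1]  zeros at y ∈ {5}
  x = 2: [0↦1, 1↦1, 2↦1, 3↦1, 4↦1, 5↦1, 6↦1]  zeros at y ∈ ∅
  x = 3: [0↦5, 1↦4, 2↦3, 3↦2, 4↦1, 5↦0, 6↦6]  zeros at y ∈ {5}
  x = 4: [0↦0, 1↦5, 2↦3, 3↦1, 4↦6, 5↦4, 6↦2]  zeros at y ∈ {0}
  x = 5: [0↦0, 1↦4, 2↦1, 3↦5, 4↦2, 5↦6, 6↦3]  zeros at y ∈ {0}
  x = 6: [0↦5, 1↦1, 2↦4, 3↦0, 4↦3, 5↦6, 6↦2]  zeros at y ∈ {3}
Collecting zeros: affine points = {(0, 3), (1, 5), (3, 5), (4, 0), (5, 0), (6, 3)}.
Total count |C(F_7)_aff| = 6.


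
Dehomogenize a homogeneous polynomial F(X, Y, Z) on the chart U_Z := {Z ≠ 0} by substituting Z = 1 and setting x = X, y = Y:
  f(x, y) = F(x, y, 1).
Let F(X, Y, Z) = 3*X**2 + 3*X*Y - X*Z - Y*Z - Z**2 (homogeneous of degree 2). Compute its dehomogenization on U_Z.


f(x, y) = 3*x**2 + 3*x*y - x - y - 1

On U_Z we set Z = 1. Each monomial c·X^i·Y^j·Z^k in F becomes c·x^i·y^j·1^k = c·x^i·y^j.
Substituting Z = 1: F(X, Y, 1) = 3*x**2 + 3*x*y - x - y - 1.
Note: deg(f) ≤ deg(F) = 2; strict inequality happens when F is divisible by Z (lost terms).


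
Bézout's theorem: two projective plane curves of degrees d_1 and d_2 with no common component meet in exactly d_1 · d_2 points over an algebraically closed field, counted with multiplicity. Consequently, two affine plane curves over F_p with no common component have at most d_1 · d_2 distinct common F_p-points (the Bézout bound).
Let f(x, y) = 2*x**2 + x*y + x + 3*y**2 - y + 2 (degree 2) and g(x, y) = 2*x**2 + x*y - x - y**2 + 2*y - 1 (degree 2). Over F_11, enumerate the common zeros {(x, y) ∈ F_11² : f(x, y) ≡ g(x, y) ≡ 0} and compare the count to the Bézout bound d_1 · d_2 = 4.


Common zeros: {(4, 9), (9, 8), (10, 2)}; count = 3; Bézout bound = 4.

deg(f) = 2, deg(g) = 2, so Bézout bound = 4.
Scan x ∈ F_11. For each x, list the y ∈ F_11 with f(x, y) ≡ 0 and those with g(x, y) ≡ 0 (mod 11); the common zeros in that column are the intersection.
  x = 0: f ≡ 0 at y ∈ ∅; g ≡ 0 at y ∈ {1}; common: ∅.
  x = 1: f ≡ 0 at y ∈ ∅; g ≡ 0 at y ∈ {0, 3}; common: ∅.
  x = 2: f ≡ 0 at y ∈ {9}; g ≡ 0 at y ∈ {5, 10}; common: ∅.
  x = 3: f ≡ 0 at y ∈ {6, 8}; g ≡ 0 at y ∈ {7, 9}; common: ∅.
  x = 4: f ≡ 0 at y ∈ {1, 9}; g ≡ 0 at y ∈ {8, 9}; common: {9}.
  x = 5: f ≡ 0 at y ∈ {2, 4}; g ≡ 0 at y ∈ {0, 7}; common: ∅.
  x = 6: f ≡ 0 at y ∈ {1}; g ≡ 0 at y ∈ {2, 6}; common: ∅.
  x = 7: f ≡ 0 at y ∈ ∅; g ≡ 0 at y ∈ {4, 5}; common: ∅.
  x = 8: f ≡ 0 at y ∈ ∅; g ≡ 0 at y ∈ {4, 6}; common: ∅.
  x = 9: f ≡ 0 at y ∈ {4, 8}; g ≡ 0 at y ∈ {3, 8}; common: {8}.
  x = 10: f ≡ 0 at y ∈ {2, 6}; g ≡ 0 at y ∈ {2, 10}; common: {2}.
Collecting: common zeros = {(4, 9), (9, 8), (10, 2)}, so the count is 3.
Comparison with the Bézout bound: 3 ≤ 4 = deg(f)·deg(g), as expected for curves with no common component (the affine F_11-count falls short of the bound because intersections may lie at infinity, over extension fields, or carry multiplicity).


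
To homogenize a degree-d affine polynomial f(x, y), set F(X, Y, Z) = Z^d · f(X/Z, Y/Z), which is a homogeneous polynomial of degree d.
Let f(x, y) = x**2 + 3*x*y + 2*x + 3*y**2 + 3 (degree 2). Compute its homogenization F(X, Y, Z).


F(X, Y, Z) = X**2 + 3*X*Y + 2*X*Z + 3*Y**2 + 3*Z**2

deg(f) = 2.
Substitute x = X/Z, y = Y/Z into f, then multiply by Z^2.
  monomial 1·x^2·y^0 ↦ 1·X^2·Y^0·Z^0.
  monomial 3·x^1·y^1 ↦ 3·X^1·Y^1·Z^0.
  monomial 2·x^1·y^0 ↦ 2·X^1·Y^0·Z^1.
  monomial 3·x^0·y^2 ↦ 3·X^0·Y^2·Z^0.
  monomial 3·x^0·y^0 ↦ 3·X^0·Y^0·Z^2.
Collecting: F(X, Y, Z) = X**2 + 3*X*Y + 2*X*Z + 3*Y**2 + 3*Z**2.


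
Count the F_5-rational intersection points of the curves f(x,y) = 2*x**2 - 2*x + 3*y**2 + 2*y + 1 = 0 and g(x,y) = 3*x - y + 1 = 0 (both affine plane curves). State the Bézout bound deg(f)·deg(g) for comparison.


Common zeros: ∅; count = 0; Bézout bound = 2.

deg(f) = 2, deg(g) = 1, so Bézout bound = 2.
Scan x ∈ F_5. For each x, list the y ∈ F_5 with f(x, y) ≡ 0 and those with g(x, y) ≡ 0 (mod 5); the common zeros in that column are the intersection.
  x = 0: f ≡ 0 at y ∈ ∅; g ≡ 0 at y ∈ {1}; common: ∅.
  x = 1: f ≡ 0 at y ∈ ∅; g ≡ 0 at y ∈ {4}; common: ∅.
  x = 2: f ≡ 0 at y ∈ {0, 1}; g ≡ 0 at y ∈ {2}; common: ∅.
  x = 3: f ≡ 0 at y ∈ ∅; g ≡ 0 at y ∈ {0}; common: ∅.
  x = 4: f ≡ 0 at y ∈ {0, 1}; g ≡ 0 at y ∈ {3}; common: ∅.
Collecting: common zeros = ∅, so the count is 0.
Comparison with the Bézout bound: 0 ≤ 2 = deg(f)·deg(g), as expected for curves with no common component (the affine F_5-count falls short of the bound because intersections may lie at infinity, over extension fields, or carry multiplicity).


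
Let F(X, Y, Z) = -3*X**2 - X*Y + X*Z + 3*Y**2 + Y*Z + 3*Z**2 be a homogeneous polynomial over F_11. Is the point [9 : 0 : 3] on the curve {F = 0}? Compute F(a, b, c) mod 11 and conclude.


F(9,0,3) ≡ 9 (mod 11); P is NOT on the curve.

Evaluate F(9, 0, 3) term-by-term (mod 11).
  -3*X**2 ↦ -3·81·1·1 = -243
  -X*Y ↦ -1·9·0·1 = 0
  X*Z ↦ 1·9·1·3 = 27
  3*Y**2 ↦ 3·1·0·1 = 0
  Y*Z ↦ 1·1·0·3 = 0
  3*Z**2 ↦ 3·1·1·9 = 27
Sum: F(9, 0, 3) = (-243) + (0) + (27) + (0) + (0) + (27) = -189.
Reducing mod 11: -189 ≡ 9 (mod 11).
Since F(a, b, c) ≡ 9 ≠ 0 (mod 11), P does NOT lie on the curve.


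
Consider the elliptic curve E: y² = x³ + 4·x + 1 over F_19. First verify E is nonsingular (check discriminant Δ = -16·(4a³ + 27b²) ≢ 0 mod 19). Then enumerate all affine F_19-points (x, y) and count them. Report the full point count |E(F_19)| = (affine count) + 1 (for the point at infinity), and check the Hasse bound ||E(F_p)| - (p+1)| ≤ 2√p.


Affine points = {(0, 1), (0, 18), (1, 5), (1, 14), (2, 6), (2, 13), (4, 9), (4, 10), (7, 7), (7, 12), (9, 5), (9, 14), (15, 4), (15, 15), (16, 0), (17, 2), (17, 17)}; affine count = 17; |E(F_19)| = 18.

Discriminant check: Δ ∝ 4a³ + 27b² = 4·4³ + 27·1² = 4·64 + 27·1 ≡ 17 (mod 19). Nonzero ⇒ E is nonsingular.
For each x ∈ F_19, compute rhs = x³ + 4·x + 1 mod 19, then count y ∈ F_19 with y² ≡ rhs.
  x = 0: rhs = 1, matching y values: 1, 18 (2 points).
  x = 1: rhs = 6, matching y values: 5, 14 (2 points).
  x = 2: rhs = 17, matching y values: 6, 13 (2 points).
  x = 3: rhs = 2, matching y values: none (0 points).
  x = 4: rhs = 5, matching y values: 9, 10 (2 points).
  x = 5: rhs = 13, matching y values: none (0 points).
  x = 6: rhs = 13, matching y values: none (0 points).
  x = 7: rhs = 11, matching y values: 7, 12 (2 points).
  x = 8: rhs = 13, matching y values: none (0 points).
  x = 9: rhs = 6, matching y values: 5, 14 (2 points).
  x = 10: rhs = 15, matching y values: none (0 points).
  x = 11: rhs = 8, matching y values: none (0 points).
  x = 12: rhs = 10, matching y values: none (0 points).
  x = 13: rhs = 8, matching y values: none (0 points).
  x = 14: rhs = 8, matching y values: none (0 points).
  x = 15: rhs = 16, matching y values: 4, 15 (2 points).
  x = 16: rhs = 0, matching y values: 0 (1 points).
  x = 17: rhs = 4, matching y values: 2, 17 (2 points).
  x = 18: rhs = 15, matching y values: none (0 points).
Total affine count: 17.
Full point count |E(F_19)| = 17 + 1 = 18.
Hasse bound: |18 − (19+1)| = |-2| = 2 ≤ 2√19 ≈ 8.7178 ✓.


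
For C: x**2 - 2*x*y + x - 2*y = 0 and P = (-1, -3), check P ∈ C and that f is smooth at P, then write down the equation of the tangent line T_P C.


Tangent line at P: 5*x + 5 = 0.

Step 1: f(-1, -3) = 0, so P lies on C.
Step 2: partial derivatives
  f_x(x, y) = 2*x - 2*y + 1, f_y(x, y) = -2*x - 2.
  f_x(P) = 5, f_y(P) = 0 (gradient nonzero, so P is smooth).
Step 3: tangent line at P: 5·(x − -1) + 0·(y − -3) = 0.
Expanding: 5*x + 5 = 0.


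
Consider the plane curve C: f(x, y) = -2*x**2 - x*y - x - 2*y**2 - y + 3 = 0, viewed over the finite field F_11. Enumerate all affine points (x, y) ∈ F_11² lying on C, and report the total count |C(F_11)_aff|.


Affine F_11-points: {(0, 1), (0, 4), (1, 0), (1, 10), (3, 4), (3, 5), (4, 0), (4, 3), (5, 3), (5, 5), (10, 1), (10, 10)}; count = 12.

For each of the 121 pairs (x, y) ∈ F_11², evaluate f(x, y) mod 11. Record the zeros.
  x = 0: [0↦3, 1↦0, 2↦4, 3↦4, 4↦0, 5↦3, 6↦2, 7↦8, 8↦10, 9↦8, 10↦2]  zeros at y ∈ {1, 4}
  x = 1: [0↦0, 1↦7, 2↦10, 3↦9, 4↦4, 5↦6, 6↦4, 7↦9, 8↦10, 9↦7, 10↦0]  zeros at y ∈ {0, 10}
  x = 2: [0↦4, 1↦10, 2↦1, 3↦10, 4↦4, 5↦5, 6↦2, 7↦6, 8↦6, 9↦2, 10↦5]  zeros at y ∈ ∅
  x = 3: [0↦4, 1↦9, 2↦10, 3↦7, 4↦0, 5↦0, 6↦7, 7↦10, 8↦9, 9↦4, 10↦6]  zeros at y ∈ {4, 5}
  x = 4: [0↦0, 1↦4, 2↦4, 3↦0, 4↦3, 5↦2, 6↦8, 7↦10, 8↦8, 9↦2, 10↦3]  zeros at y ∈ {0, 3}
  x = 5: [0↦3, 1↦6, 2↦5, 3↦0, 4↦2, 5↦0, 6↦5, 7↦6, 8↦3, 9↦7, 10↦7]  zeros at y ∈ {3, 5}
  x = 6: [0↦2, 1↦4, 2↦2, 3↦7, 4↦8, 5↦5, 6↦9, 7↦9, 8↦5, 9↦8, 10↦7]  zeros at y ∈ ∅
  x = 7: [0↦8, 1↦9, 2↦6, 3↦10, 4↦10, 5↦6, 6↦9, 7↦8, 8↦3, 9↦5, 10↦3]  zeros at y ∈ ∅
  x = 8: [0↦10, 1↦10, 2↦6, 3↦9, 4↦8, 5↦3, 6↦5, 7↦3, 8↦8, 9↦9, 10↦6]  zeros at y ∈ ∅
  x = 9: [0↦8, 1↦7, 2↦2, 3↦4, 4↦2, 5↦7, 6↦8, 7↦5, 8↦9, 9↦9, 10↦5]  zeros at y ∈ ∅
  x = 10: [0↦2, 1↦0, 2↦5, 3↦6, 4↦3, 5↦7, 6↦7, 7↦3, 8↦6, 9↦5, 10↦0]  zeros at y ∈ {1, 10}
Collecting zeros: affine points = {(0, 1), (0, 4), (1, 0), (1, 10), (3, 4), (3, 5), (4, 0), (4, 3), (5, 3), (5, 5), (10, 1), (10, 10)}.
Total count |C(F_11)_aff| = 12.


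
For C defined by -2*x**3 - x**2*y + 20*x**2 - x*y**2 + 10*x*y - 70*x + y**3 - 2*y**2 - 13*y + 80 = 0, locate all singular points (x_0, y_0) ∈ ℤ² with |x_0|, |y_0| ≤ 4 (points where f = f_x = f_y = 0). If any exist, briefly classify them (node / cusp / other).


Singular points: {(3, 2)}; classification: cusp.

Compute partial derivatives:
  f_x = -6*x**2 - 2*x*y + 40*x - y**2 + 10*y - 70.
  f_y = -x**2 - 2*x*y + 10*x + 3*y**2 - 4*y - 13.
Scan x_0 ∈ {−4, ..., 4}. For each x_0, f_y(x_0, y) is a polynomial in y; find its integer roots y ∈ {−4, ..., 4}, then test f_x and f at those candidates.
  x = -4: f_y(-4, y) = 3*y**2 + 4*y - 69; no integer root y with |y| ≤ 4.
  x = -3: f_y(-3, y) = 3*y**2 + 2*y - 52; no integer root y with |y| ≤ 4.
  x = -2: f_y(-2, y) = 3*y**2 - 37; no integer root y with |y| ≤ 4.
  x = -1: f_y(-1, y) = 3*y**2 - 2*y - 24; no integer root y with |y| ≤ 4.
  x = 0: f_y(0, y) = 3*y**2 - 4*y - 13; no integer root y with |y| ≤ 4.
  x = 1: f_y(1, y) = 3*y**2 - 6*y - 4; no integer root y with |y| ≤ 4.
  x = 2: f_y(2, y) = 3*y**2 - 8*y + 3; no integer root y with |y| ≤ 4.
  x = 3: f_y(3, y) = 3*y**2 - 10*y + 8; vanishes at y ∈ {2}. (3, 2): f_x = 0, f = 0 — SINGULAR.
  x = 4: f_y(4, y) = 3*y**2 - 12*y + 11; no integer root y with |y| ≤ 4.
Only singular point on the grid: (3, 2).
Classify: substitute x = 3 + u, y = 2 + v and expand: f = -2*u**3 - u**2*v - u*v**2 + v**3 + v**2.
No constant or linear terms (consistent with a singular point). Quadratic part: v**2. Cubic part: -2*u**3 - u**2*v - u*v**2 + v**3.
The quadratic part v**2 is a perfect square, so there is a single (double) tangent line v = 0, i.e. y = 2. Restricting the cubic part to that line (v = 0) leaves -2*u**3 ≠ 0, so f is not divisible by v and the branch is v² ≈ 2*u**3 to lowest order — this is a cusp.
Classification: cusp.


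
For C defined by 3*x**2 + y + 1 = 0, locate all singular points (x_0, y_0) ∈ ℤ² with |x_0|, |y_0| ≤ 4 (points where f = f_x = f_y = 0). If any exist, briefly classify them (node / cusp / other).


No singular points in the scanned grid; C is smooth there.

Compute partial derivatives:
  f_x = 6*x.
  f_y = 1.
f_y = 1 is a nonzero constant, so f_y never vanishes: no point (x, y) can satisfy f = f_x = f_y = 0. In particular no (x, y) ∈ {−4, ..., 4}² is singular; the curve is smooth.


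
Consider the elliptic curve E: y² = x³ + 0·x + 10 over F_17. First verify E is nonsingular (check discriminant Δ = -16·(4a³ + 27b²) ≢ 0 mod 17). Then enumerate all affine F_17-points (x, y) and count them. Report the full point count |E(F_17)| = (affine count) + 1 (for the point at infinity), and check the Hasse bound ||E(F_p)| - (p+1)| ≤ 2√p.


Affine points = {(2, 1), (2, 16), (5, 4), (5, 13), (7, 8), (7, 9), (9, 5), (9, 12), (11, 7), (11, 10), (12, 2), (12, 15), (14, 0), (15, 6), (15, 11), (16, 3), (16, 14)}; affine count = 17; |E(F_17)| = 18.

Discriminant check: Δ ∝ 4a³ + 27b² = 4·0³ + 27·10² = 4·0 + 27·100 ≡ 14 (mod 17). Nonzero ⇒ E is nonsingular.
For each x ∈ F_17, compute rhs = x³ + 0·x + 10 mod 17, then count y ∈ F_17 with y² ≡ rhs.
  x = 0: rhs = 10, matching y values: none (0 points).
  x = 1: rhs = 11, matching y values: none (0 points).
  x = 2: rhs = 1, matching y values: 1, 16 (2 points).
  x = 3: rhs = 3, matching y values: none (0 points).
  x = 4: rhs = 6, matching y values: none (0 points).
  x = 5: rhs = 16, matching y values: 4, 13 (2 points).
  x = 6: rhs = 5, matching y values: none (0 points).
  x = 7: rhs = 13, matching y values: 8, 9 (2 points).
  x = 8: rhs = 12, matching y values: none (0 points).
  x = 9: rhs = 8, matching y values: 5, 12 (2 points).
  x = 10: rhs = 7, matching y values: none (0 points).
  x = 11: rhs = 15, matching y values: 7, 10 (2 points).
  x = 12: rhs = 4, matching y values: 2, 15 (2 points).
  x = 13: rhs = 14, matching y values: none (0 points).
  x = 14: rhs = 0, matching y values: 0 (1 points).
  x = 15: rhs = 2, matching y values: 6, 11 (2 points).
  x = 16: rhs = 9, matching y values: 3, 14 (2 points).
Total affine count: 17.
Full point count |E(F_17)| = 17 + 1 = 18.
Hasse bound: |18 − (17+1)| = |0| = 0 ≤ 2√17 ≈ 8.2462 ✓.


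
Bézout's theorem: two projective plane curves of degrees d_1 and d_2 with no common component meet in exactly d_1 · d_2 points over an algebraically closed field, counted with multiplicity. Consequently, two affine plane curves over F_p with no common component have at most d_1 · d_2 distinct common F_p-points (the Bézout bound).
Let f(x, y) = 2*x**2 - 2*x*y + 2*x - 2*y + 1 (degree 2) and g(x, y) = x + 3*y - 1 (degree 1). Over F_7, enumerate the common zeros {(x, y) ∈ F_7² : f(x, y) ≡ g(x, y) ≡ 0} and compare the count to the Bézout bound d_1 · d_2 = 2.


Common zeros: {(3, 4), (5, 1)}; count = 2; Bézout bound = 2.

deg(f) = 2, deg(g) = 1, so Bézout bound = 2.
Scan x ∈ F_7. For each x, list the y ∈ F_7 with f(x, y) ≡ 0 and those with g(x, y) ≡ 0 (mod 7); the common zeros in that column are the intersection.
  x = 0: f ≡ 0 at y ∈ {4}; g ≡ 0 at y ∈ {5}; common: ∅.
  x = 1: f ≡ 0 at y ∈ {3}; g ≡ 0 at y ∈ {0}; common: ∅.
  x = 2: f ≡ 0 at y ∈ {1}; g ≡ 0 at y ∈ {2}; common: ∅.
  x = 3: f ≡ 0 at y ∈ {4}; g ≡ 0 at y ∈ {4}; common: {4}.
  x = 4: f ≡ 0 at y ∈ {2}; g ≡ 0 at y ∈ {6}; common: ∅.
  x = 5: f ≡ 0 at y ∈ {1}; g ≡ 0 at y ∈ {1}; common: {1}.
  x = 6: f ≡ 0 at y ∈ ∅; g ≡ 0 at y ∈ {3}; common: ∅.
Collecting: common zeros = {(3, 4), (5, 1)}, so the count is 2.
Comparison with the Bézout bound: 2 ≤ 2 = deg(f)·deg(g), as expected for curves with no common component (the bound is attained).


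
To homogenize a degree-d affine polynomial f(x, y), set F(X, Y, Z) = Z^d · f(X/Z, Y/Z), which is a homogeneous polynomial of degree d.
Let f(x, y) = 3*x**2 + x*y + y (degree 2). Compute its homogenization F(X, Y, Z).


F(X, Y, Z) = 3*X**2 + X*Y + Y*Z

deg(f) = 2.
Substitute x = X/Z, y = Y/Z into f, then multiply by Z^2.
  monomial 3·x^2·y^0 ↦ 3·X^2·Y^0·Z^0.
  monomial 1·x^1·y^1 ↦ 1·X^1·Y^1·Z^0.
  monomial 1·x^0·y^1 ↦ 1·X^0·Y^1·Z^1.
Collecting: F(X, Y, Z) = 3*X**2 + X*Y + Y*Z.


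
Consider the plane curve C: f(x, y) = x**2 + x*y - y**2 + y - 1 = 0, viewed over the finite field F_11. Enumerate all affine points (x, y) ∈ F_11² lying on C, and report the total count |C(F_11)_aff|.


Affine F_11-points: {(1, 0), (1, 2), (3, 1), (3, 3), (5, 3), (7, 1), (7, 7), (8, 2), (8, 7), (10, 0)}; count = 10.

For each of the 121 pairs (x, y) ∈ F_11², evaluate f(x, y) mod 11. Record the zeros.
  x = 0: [0↦10, 1↦10, 2↦8, 3↦4, 4↦9, 5↦1, 6↦2, 7↦1, 8↦9, 9↦4, 10↦8]  zeros at y ∈ ∅
  x = 1: [0↦0, 1↦1, 2↦0, 3↦8, 4↦3, 5↦7, 6↦9, 7↦9, 8↦7, 9↦3, 10↦8]  zeros at y ∈ {0, 2}
  x = 2: [0↦3, 1↦5, 2↦5, 3↦3, 4↦10, 5↦4, 6↦7, 7↦8, 8↦7, 9↦4, 10↦10]  zeros at y ∈ ∅
  x = 3: [0↦8, 1↦0, 2↦1, 3↦0, 4↦8, 5↦3, 6↦7, 7↦9, 8↦9, 9↦7, 10↦3]  zeros at y ∈ {1, 3}
  x = 4: [0↦4, 1↦8, 2↦10, 3↦10, 4↦8, 5↦4, 6↦9, 7↦1, 8↦2, 9↦1, 10↦9]  zeros at y ∈ ∅
  x = 5: [0↦2, 1↦7, 2↦10, 3↦0, 4↦10, 5↦7, 6↦2, 7↦6, 8↦8, 9↦8, 10↦6]  zeros at y ∈ {3}
  x = 6: [0↦2, 1↦8, 2↦1, 3↦3, 4↦3, 5↦1, 6↦8, 7↦2, 8↦5, 9↦6, 10↦5]  zeros at y ∈ ∅
  x = 7: [0↦4, 1↦0, 2↦5, 3↦8, 4↦9, 5↦8, 6↦5, 7↦0, 8↦4, 9↦6, 10↦6]  zeros at y ∈ {1, 7}
  x = 8: [0↦8, 1↦5, 2↦0, 3↦4, 4↦6, 5↦6, 6↦4, 7↦0, 8↦5, 9↦8, 10↦9]  zeros at y ∈ {2, 7}
  x = 9: [0↦3, 1↦1, 2↦8, 3↦2, 4↦5, 5↦6, 6↦5, 7↦2, 8↦8, 9↦1, 10↦3]  zeros at y ∈ ∅
  x = 10: [0↦0, 1↦10, 2↦7, 3↦2, 4↦6, 5↦8, 6↦8, 7↦6, 8↦2, 9↦7, 10↦10]  zeros at y ∈ {0}
Collecting zeros: affine points = {(1, 0), (1, 2), (3, 1), (3, 3), (5, 3), (7, 1), (7, 7), (8, 2), (8, 7), (10, 0)}.
Total count |C(F_11)_aff| = 10.
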